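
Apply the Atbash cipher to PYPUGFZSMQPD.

KBKFTUAHNJKW

P(15) → K(10)
Y(24) → B(1)
P(15) → K(10)
U(20) → F(5)
G(6) → T(19)
F(5) → U(20)
Z(25) → A(0)
S(18) → H(7)
M(12) → N(13)
Q(16) → J(9)
P(15) → K(10)
D(3) → W(22)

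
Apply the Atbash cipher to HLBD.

SOYW

H(7) → S(18)
L(11) → O(14)
B(1) → Y(24)
D(3) → W(22)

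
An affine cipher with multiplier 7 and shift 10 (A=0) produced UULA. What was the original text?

The inverse of 7 mod 26 is 15, since 7·15=105≡1. Apply D(y)=15·(y−10) mod 26:
U(20): 15·(20−10)=150≡20 → U
U(20): 15·(20−10)=150≡20 → U
L(11): 15·(11−10)=15 → P
A(0): 15·(0−10)=-150≡6 → G

UUPG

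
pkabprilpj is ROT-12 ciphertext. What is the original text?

p(15): 15−12=3 → d
k(10): 10−12=-2≡24 → y
a(0): 0−12=-12≡14 → o
b(1): 1−12=-11≡15 → p
p(15): 15−12=3 → d
r(17): 17−12=5 → f
i(8): 8−12=-4≡22 → w
l(11): 11−12=-1≡25 → z
p(15): 15−12=3 → d
j(9): 9−12=-3≡23 → x

dyopdfwzdx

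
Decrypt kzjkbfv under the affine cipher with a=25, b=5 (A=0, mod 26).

The inverse of 25 mod 26 is 25, since 25·25=625≡1. Apply D(y)=25·(y−5) mod 26:
k(10): 25·(10−5)=125≡21 → v
z(25): 25·(25−5)=500≡6 → g
j(9): 25·(9−5)=100≡22 → w
k(10): 25·(10−5)=125≡21 → v
b(1): 25·(1−5)=-100≡4 → e
f(5): 25·(5−5)=0 → a
v(21): 25·(21−5)=400≡10 → k

vgwveak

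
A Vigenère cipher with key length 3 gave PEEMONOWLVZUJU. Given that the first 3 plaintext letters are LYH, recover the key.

Subtract each crib letter from the matching ciphertext letter (mod 26):
P(15)−L(11)=4 → E
E(4)−Y(24)=-20≡6 → G
E(4)−H(7)=-3≡23 → X

EGX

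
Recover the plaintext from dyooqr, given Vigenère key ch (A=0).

Repeat the key across the ciphertext: chchch
d(3)−c(2): 1 → b
y(24)−h(7): 17 → r
o(14)−c(2): 12 → m
o(14)−h(7): 7 → h
q(16)−c(2): 14 → o
r(17)−h(7): 10 → k

brmhok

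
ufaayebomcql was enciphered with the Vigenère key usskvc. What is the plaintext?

aniqdchwusvj

Repeat the key across the ciphertext: usskvcusskvc
u(20)−u(20): 0 → a
f(5)−s(18): -13≡13 → n
a(0)−s(18): -18≡8 → i
a(0)−k(10): -10≡16 → q
y(24)−v(21): 3 → d
e(4)−c(2): 2 → c
b(1)−u(20): -19≡7 → h
o(14)−s(18): -4≡22 → w
m(12)−s(18): -6≡20 → u
c(2)−k(10): -8≡18 → s
q(16)−v(21): -5≡21 → v
l(11)−c(2): 9 → j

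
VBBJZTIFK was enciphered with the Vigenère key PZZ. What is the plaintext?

GCCUAUTGL

Repeat the key across the ciphertext: PZZPZZPZZ
V(21)−P(15): 6 → G
B(1)−Z(25): -24≡2 → C
B(1)−Z(25): -24≡2 → C
J(9)−P(15): -6≡20 → U
Z(25)−Z(25): 0 → A
T(19)−Z(25): -6≡20 → U
I(8)−P(15): -7≡19 → T
F(5)−Z(25): -20≡6 → G
K(10)−Z(25): -15≡11 → L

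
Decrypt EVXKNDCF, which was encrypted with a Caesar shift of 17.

E(4): 4−17=-13≡13 → N
V(21): 21−17=4 → E
X(23): 23−17=6 → G
K(10): 10−17=-7≡19 → T
N(13): 13−17=-4≡22 → W
D(3): 3−17=-14≡12 → M
C(2): 2−17=-15≡11 → L
F(5): 5−17=-12≡14 → O

NEGTWMLO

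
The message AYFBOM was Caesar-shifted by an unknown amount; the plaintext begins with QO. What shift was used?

From the crib: A(0)−Q(16)=-16≡10, so the shift is 10.

10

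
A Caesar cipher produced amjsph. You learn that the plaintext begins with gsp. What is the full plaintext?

gspyvn

From the crib: a(0)−g(6)=-6≡20, so the shift is 20.
Subtract 20 from each ciphertext letter:
a(0): 0−20=-20≡6 → g
m(12): 12−20=-8≡18 → s
j(9): 9−20=-11≡15 → p
s(18): 18−20=-2≡24 → y
p(15): 15−20=-5≡21 → v
h(7): 7−20=-13≡13 → n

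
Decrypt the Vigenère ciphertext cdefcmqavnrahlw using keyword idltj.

Repeat the key across the ciphertext: idltjidltjidltj
c(2)−i(8): -6≡20 → u
d(3)−d(3): 0 → a
e(4)−l(11): -7≡19 → t
f(5)−t(19): -14≡12 → m
c(2)−j(9): -7≡19 → t
m(12)−i(8): 4 → e
q(16)−d(3): 13 → n
a(0)−l(11): -11≡15 → p
v(21)−t(19): 2 → c
n(13)−j(9): 4 → e
r(17)−i(8): 9 → j
a(0)−d(3): -3≡23 → x
h(7)−l(11): -4≡22 → w
l(11)−t(19): -8≡18 → s
w(22)−j(9): 13 → n

uatmtenpcejxwsn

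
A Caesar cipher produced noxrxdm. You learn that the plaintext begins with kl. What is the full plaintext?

From the crib: n(13)−k(10)=3, so the shift is 3.
Subtract 3 from each ciphertext letter:
n(13): 13−3=10 → k
o(14): 14−3=11 → l
x(23): 23−3=20 → u
r(17): 17−3=14 → o
x(23): 23−3=20 → u
d(3): 3−3=0 → a
m(12): 12−3=9 → j

kluouaj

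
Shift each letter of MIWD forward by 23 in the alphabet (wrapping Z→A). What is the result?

JFTA

M(12): 12+23=35≡9 → J
I(8): 8+23=31≡5 → F
W(22): 22+23=45≡19 → T
D(3): 3+23=26≡0 → A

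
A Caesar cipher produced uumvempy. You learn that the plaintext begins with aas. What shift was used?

From the crib: u(20)−a(0)=20, so the shift is 20.

20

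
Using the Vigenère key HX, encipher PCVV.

Repeat the key across the message: HXHX
P(15)+H(7): 22 → W
C(2)+X(23): 25 → Z
V(21)+H(7): 28≡2 → C
V(21)+X(23): 44≡18 → S

WZCS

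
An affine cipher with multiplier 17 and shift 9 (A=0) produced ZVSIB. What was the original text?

The inverse of 17 mod 26 is 23, since 17·23=391≡1. Apply D(y)=23·(y−9) mod 26:
Z(25): 23·(25−9)=368≡4 → E
V(21): 23·(21−9)=276≡16 → Q
S(18): 23·(18−9)=207≡25 → Z
I(8): 23·(8−9)=-23≡3 → D
B(1): 23·(1−9)=-184≡24 → Y

EQZDY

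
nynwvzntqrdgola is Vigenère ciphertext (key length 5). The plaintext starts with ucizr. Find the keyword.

Subtract each crib letter from the matching ciphertext letter (mod 26):
n(13)−u(20)=-7≡19 → t
y(24)−c(2)=22 → w
n(13)−i(8)=5 → f
w(22)−z(25)=-3≡23 → x
v(21)−r(17)=4 → e

twfxe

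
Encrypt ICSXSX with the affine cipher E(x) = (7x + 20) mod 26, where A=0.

YIQZQZ

I(8): 7·8+20=76≡24 → Y
C(2): 7·2+20=34≡8 → I
S(18): 7·18+20=146≡16 → Q
X(23): 7·23+20=181≡25 → Z
S(18): 7·18+20=146≡16 → Q
X(23): 7·23+20=181≡25 → Z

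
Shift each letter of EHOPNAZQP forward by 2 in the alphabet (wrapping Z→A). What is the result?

E(4): 4+2=6 → G
H(7): 7+2=9 → J
O(14): 14+2=16 → Q
P(15): 15+2=17 → R
N(13): 13+2=15 → P
A(0): 0+2=2 → C
Z(25): 25+2=27≡1 → B
Q(16): 16+2=18 → S
P(15): 15+2=17 → R

GJQRPCBSR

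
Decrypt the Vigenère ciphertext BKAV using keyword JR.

Repeat the key across the ciphertext: JRJR
B(1)−J(9): -8≡18 → S
K(10)−R(17): -7≡19 → T
A(0)−J(9): -9≡17 → R
V(21)−R(17): 4 → E

STRE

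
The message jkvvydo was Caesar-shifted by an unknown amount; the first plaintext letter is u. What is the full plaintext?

From the crib: j(9)−u(20)=-11≡15, so the shift is 15.
Subtract 15 from each ciphertext letter:
j(9): 9−15=-6≡20 → u
k(10): 10−15=-5≡21 → v
v(21): 21−15=6 → g
v(21): 21−15=6 → g
y(24): 24−15=9 → j
d(3): 3−15=-12≡14 → o
o(14): 14−15=-1≡25 → z

uvggjoz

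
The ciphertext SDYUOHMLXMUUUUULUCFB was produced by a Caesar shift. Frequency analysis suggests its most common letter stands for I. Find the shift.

The most frequent ciphertext letter is U (appears 7 times).
U is position 20; I is position 8.
Shift = 12.

12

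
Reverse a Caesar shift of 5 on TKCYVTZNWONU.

T(19): 19−5=14 → O
K(10): 10−5=5 → F
C(2): 2−5=-3≡23 → X
Y(24): 24−5=19 → T
V(21): 21−5=16 → Q
T(19): 19−5=14 → O
Z(25): 25−5=20 → U
N(13): 13−5=8 → I
W(22): 22−5=17 → R
O(14): 14−5=9 → J
N(13): 13−5=8 → I
U(20): 20−5=15 → P

OFXTQOUIRJIP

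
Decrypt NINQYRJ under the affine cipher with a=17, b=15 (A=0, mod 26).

GVGXZUS

The inverse of 17 mod 26 is 23, since 17·23=391≡1. Apply D(y)=23·(y−15) mod 26:
N(13): 23·(13−15)=-46≡6 → G
I(8): 23·(8−15)=-161≡21 → V
N(13): 23·(13−15)=-46≡6 → G
Q(16): 23·(16−15)=23 → X
Y(24): 23·(24−15)=207≡25 → Z
R(17): 23·(17−15)=46≡20 → U
J(9): 23·(9−15)=-138≡18 → S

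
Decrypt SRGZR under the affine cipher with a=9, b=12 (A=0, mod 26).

SPINP

The inverse of 9 mod 26 is 3, since 9·3=27≡1. Apply D(y)=3·(y−12) mod 26:
S(18): 3·(18−12)=18 → S
R(17): 3·(17−12)=15 → P
G(6): 3·(6−12)=-18≡8 → I
Z(25): 3·(25−12)=39≡13 → N
R(17): 3·(17−12)=15 → P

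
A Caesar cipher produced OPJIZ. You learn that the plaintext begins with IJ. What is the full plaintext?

From the crib: O(14)−I(8)=6, so the shift is 6.
Subtract 6 from each ciphertext letter:
O(14): 14−6=8 → I
P(15): 15−6=9 → J
J(9): 9−6=3 → D
I(8): 8−6=2 → C
Z(25): 25−6=19 → T

IJDCT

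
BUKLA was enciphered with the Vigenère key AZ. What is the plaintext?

Repeat the key across the ciphertext: AZAZA
B(1)−A(0): 1 → B
U(20)−Z(25): -5≡21 → V
K(10)−A(0): 10 → K
L(11)−Z(25): -14≡12 → M
A(0)−A(0): 0 → A

BVKMA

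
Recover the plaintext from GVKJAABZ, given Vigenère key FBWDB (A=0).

BUOGZVAD

Repeat the key across the ciphertext: FBWDBFBW
G(6)−F(5): 1 → B
V(21)−B(1): 20 → U
K(10)−W(22): -12≡14 → O
J(9)−D(3): 6 → G
A(0)−B(1): -1≡25 → Z
A(0)−F(5): -5≡21 → V
B(1)−B(1): 0 → A
Z(25)−W(22): 3 → D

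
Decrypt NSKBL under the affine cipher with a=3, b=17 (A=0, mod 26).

QJPMY

The inverse of 3 mod 26 is 9, since 3·9=27≡1. Apply D(y)=9·(y−17) mod 26:
N(13): 9·(13−17)=-36≡16 → Q
S(18): 9·(18−17)=9 → J
K(10): 9·(10−17)=-63≡15 → P
B(1): 9·(1−17)=-144≡12 → M
L(11): 9·(11−17)=-54≡24 → Y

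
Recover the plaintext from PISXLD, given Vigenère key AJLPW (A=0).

Repeat the key across the ciphertext: AJLPWA
P(15)−A(0): 15 → P
I(8)−J(9): -1≡25 → Z
S(18)−L(11): 7 → H
X(23)−P(15): 8 → I
L(11)−W(22): -11≡15 → P
D(3)−A(0): 3 → D

PZHIPD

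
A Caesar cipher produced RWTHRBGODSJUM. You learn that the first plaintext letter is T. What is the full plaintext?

From the crib: R(17)−T(19)=-2≡24, so the shift is 24.
Subtract 24 from each ciphertext letter:
R(17): 17−24=-7≡19 → T
W(22): 22−24=-2≡24 → Y
T(19): 19−24=-5≡21 → V
H(7): 7−24=-17≡9 → J
R(17): 17−24=-7≡19 → T
B(1): 1−24=-23≡3 → D
G(6): 6−24=-18≡8 → I
O(14): 14−24=-10≡16 → Q
D(3): 3−24=-21≡5 → F
S(18): 18−24=-6≡20 → U
J(9): 9−24=-15≡11 → L
U(20): 20−24=-4≡22 → W
M(12): 12−24=-12≡14 → O

TYVJTDIQFULWO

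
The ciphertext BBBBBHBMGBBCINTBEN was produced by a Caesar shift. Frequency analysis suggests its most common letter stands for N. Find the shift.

14

The most frequent ciphertext letter is B (appears 9 times).
B is position 1; N is position 13.
Shift = -12≡14.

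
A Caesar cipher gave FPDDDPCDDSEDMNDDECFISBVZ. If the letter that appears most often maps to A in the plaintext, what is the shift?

3

The most frequent ciphertext letter is D (appears 8 times).
D is position 3; A is position 0.
Shift = 3.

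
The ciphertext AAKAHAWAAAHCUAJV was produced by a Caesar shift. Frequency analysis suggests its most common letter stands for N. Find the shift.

The most frequent ciphertext letter is A (appears 8 times).
A is position 0; N is position 13.
Shift = -13≡13.

13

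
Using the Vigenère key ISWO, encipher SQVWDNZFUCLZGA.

AIRKLFVTCUHNOS

Repeat the key across the message: ISWOISWOISWOIS
S(18)+I(8): 26≡0 → A
Q(16)+S(18): 34≡8 → I
V(21)+W(22): 43≡17 → R
W(22)+O(14): 36≡10 → K
D(3)+I(8): 11 → L
N(13)+S(18): 31≡5 → F
Z(25)+W(22): 47≡21 → V
F(5)+O(14): 19 → T
U(20)+I(8): 28≡2 → C
C(2)+S(18): 20 → U
L(11)+W(22): 33≡7 → H
Z(25)+O(14): 39≡13 → N
G(6)+I(8): 14 → O
A(0)+S(18): 18 → S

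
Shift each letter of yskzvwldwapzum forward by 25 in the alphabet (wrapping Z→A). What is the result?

y(24): 24+25=49≡23 → x
s(18): 18+25=43≡17 → r
k(10): 10+25=35≡9 → j
z(25): 25+25=50≡24 → y
v(21): 21+25=46≡20 → u
w(22): 22+25=47≡21 → v
l(11): 11+25=36≡10 → k
d(3): 3+25=28≡2 → c
w(22): 22+25=47≡21 → v
a(0): 0+25=25 → z
p(15): 15+25=40≡14 → o
z(25): 25+25=50≡24 → y
u(20): 20+25=45≡19 → t
m(12): 12+25=37≡11 → l

xrjyuvkcvzoytl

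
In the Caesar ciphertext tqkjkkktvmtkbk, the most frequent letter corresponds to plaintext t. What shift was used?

17

The most frequent ciphertext letter is k (appears 6 times).
k is position 10; t is position 19.
Shift = -9≡17.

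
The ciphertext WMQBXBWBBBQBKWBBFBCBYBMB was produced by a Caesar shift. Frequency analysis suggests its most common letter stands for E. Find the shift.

23

The most frequent ciphertext letter is B (appears 12 times).
B is position 1; E is position 4.
Shift = -3≡23.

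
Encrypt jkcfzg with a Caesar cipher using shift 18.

bcuxry

j(9): 9+18=27≡1 → b
k(10): 10+18=28≡2 → c
c(2): 2+18=20 → u
f(5): 5+18=23 → x
z(25): 25+18=43≡17 → r
g(6): 6+18=24 → y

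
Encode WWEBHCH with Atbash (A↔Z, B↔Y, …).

W(22) → D(3)
W(22) → D(3)
E(4) → V(21)
B(1) → Y(24)
H(7) → S(18)
C(2) → X(23)
H(7) → S(18)

DDVYSXS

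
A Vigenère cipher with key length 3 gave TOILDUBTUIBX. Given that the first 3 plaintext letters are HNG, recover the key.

Subtract each crib letter from the matching ciphertext letter (mod 26):
T(19)−H(7)=12 → M
O(14)−N(13)=1 → B
I(8)−G(6)=2 → C

MBC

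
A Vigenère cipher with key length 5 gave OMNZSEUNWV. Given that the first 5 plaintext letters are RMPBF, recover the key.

Subtract each crib letter from the matching ciphertext letter (mod 26):
O(14)−R(17)=-3≡23 → X
M(12)−M(12)=0 → A
N(13)−P(15)=-2≡24 → Y
Z(25)−B(1)=24 → Y
S(18)−F(5)=13 → N

XAYYN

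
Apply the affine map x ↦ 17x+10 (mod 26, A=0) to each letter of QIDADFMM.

Q(16): 17·16+10=282≡22 → W
I(8): 17·8+10=146≡16 → Q
D(3): 17·3+10=61≡9 → J
A(0): 17·0+10=10 → K
D(3): 17·3+10=61≡9 → J
F(5): 17·5+10=95≡17 → R
M(12): 17·12+10=214≡6 → G
M(12): 17·12+10=214≡6 → G

WQJKJRGG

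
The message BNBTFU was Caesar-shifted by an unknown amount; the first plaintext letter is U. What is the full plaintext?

From the crib: B(1)−U(20)=-19≡7, so the shift is 7.
Subtract 7 from each ciphertext letter:
B(1): 1−7=-6≡20 → U
N(13): 13−7=6 → G
B(1): 1−7=-6≡20 → U
T(19): 19−7=12 → M
F(5): 5−7=-2≡24 → Y
U(20): 20−7=13 → N

UGUMYN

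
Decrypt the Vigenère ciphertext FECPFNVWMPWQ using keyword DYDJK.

Repeat the key across the ciphertext: DYDJKDYDJKDY
F(5)−D(3): 2 → C
E(4)−Y(24): -20≡6 → G
C(2)−D(3): -1≡25 → Z
P(15)−J(9): 6 → G
F(5)−K(10): -5≡21 → V
N(13)−D(3): 10 → K
V(21)−Y(24): -3≡23 → X
W(22)−D(3): 19 → T
M(12)−J(9): 3 → D
P(15)−K(10): 5 → F
W(22)−D(3): 19 → T
Q(16)−Y(24): -8≡18 → S

CGZGVKXTDFTS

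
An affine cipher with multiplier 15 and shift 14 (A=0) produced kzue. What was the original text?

The inverse of 15 mod 26 is 7, since 15·7=105≡1. Apply D(y)=7·(y−14) mod 26:
k(10): 7·(10−14)=-28≡24 → y
z(25): 7·(25−14)=77≡25 → z
u(20): 7·(20−14)=42≡16 → q
e(4): 7·(4−14)=-70≡8 → i

yzqi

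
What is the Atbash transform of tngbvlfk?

gmtyeoup

t(19) → g(6)
n(13) → m(12)
g(6) → t(19)
b(1) → y(24)
v(21) → e(4)
l(11) → o(14)
f(5) → u(20)
k(10) → p(15)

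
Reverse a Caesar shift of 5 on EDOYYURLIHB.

ZYJTTPMGDCW

E(4): 4−5=-1≡25 → Z
D(3): 3−5=-2≡24 → Y
O(14): 14−5=9 → J
Y(24): 24−5=19 → T
Y(24): 24−5=19 → T
U(20): 20−5=15 → P
R(17): 17−5=12 → M
L(11): 11−5=6 → G
I(8): 8−5=3 → D
H(7): 7−5=2 → C
B(1): 1−5=-4≡22 → W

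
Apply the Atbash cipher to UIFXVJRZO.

FRUCEQIAL

U(20) → F(5)
I(8) → R(17)
F(5) → U(20)
X(23) → C(2)
V(21) → E(4)
J(9) → Q(16)
R(17) → I(8)
Z(25) → A(0)
O(14) → L(11)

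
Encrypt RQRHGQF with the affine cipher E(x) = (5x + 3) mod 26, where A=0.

KFKMHFC

R(17): 5·17+3=88≡10 → K
Q(16): 5·16+3=83≡5 → F
R(17): 5·17+3=88≡10 → K
H(7): 5·7+3=38≡12 → M
G(6): 5·6+3=33≡7 → H
Q(16): 5·16+3=83≡5 → F
F(5): 5·5+3=28≡2 → C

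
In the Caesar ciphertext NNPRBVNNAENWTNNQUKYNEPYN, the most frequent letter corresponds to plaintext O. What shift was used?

The most frequent ciphertext letter is N (appears 9 times).
N is position 13; O is position 14.
Shift = -1≡25.

25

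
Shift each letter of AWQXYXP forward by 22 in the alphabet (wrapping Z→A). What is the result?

WSMTUTL

A(0): 0+22=22 → W
W(22): 22+22=44≡18 → S
Q(16): 16+22=38≡12 → M
X(23): 23+22=45≡19 → T
Y(24): 24+22=46≡20 → U
X(23): 23+22=45≡19 → T
P(15): 15+22=37≡11 → L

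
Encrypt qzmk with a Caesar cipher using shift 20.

ktge

q(16): 16+20=36≡10 → k
z(25): 25+20=45≡19 → t
m(12): 12+20=32≡6 → g
k(10): 10+20=30≡4 → e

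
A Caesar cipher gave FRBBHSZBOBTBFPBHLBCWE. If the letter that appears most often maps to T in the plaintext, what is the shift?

The most frequent ciphertext letter is B (appears 7 times).
B is position 1; T is position 19.
Shift = -18≡8.

8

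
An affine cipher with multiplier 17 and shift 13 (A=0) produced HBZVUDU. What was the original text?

The inverse of 17 mod 26 is 23, since 17·23=391≡1. Apply D(y)=23·(y−13) mod 26:
H(7): 23·(7−13)=-138≡18 → S
B(1): 23·(1−13)=-276≡10 → K
Z(25): 23·(25−13)=276≡16 → Q
V(21): 23·(21−13)=184≡2 → C
U(20): 23·(20−13)=161≡5 → F
D(3): 23·(3−13)=-230≡4 → E
U(20): 23·(20−13)=161≡5 → F

SKQCFEF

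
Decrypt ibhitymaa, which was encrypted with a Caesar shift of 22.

mflmxcqee

i(8): 8−22=-14≡12 → m
b(1): 1−22=-21≡5 → f
h(7): 7−22=-15≡11 → l
i(8): 8−22=-14≡12 → m
t(19): 19−22=-3≡23 → x
y(24): 24−22=2 → c
m(12): 12−22=-10≡16 → q
a(0): 0−22=-22≡4 → e
a(0): 0−22=-22≡4 → e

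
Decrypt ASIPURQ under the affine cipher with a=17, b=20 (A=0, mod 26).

The inverse of 17 mod 26 is 23, since 17·23=391≡1. Apply D(y)=23·(y−20) mod 26:
A(0): 23·(0−20)=-460≡8 → I
S(18): 23·(18−20)=-46≡6 → G
I(8): 23·(8−20)=-276≡10 → K
P(15): 23·(15−20)=-115≡15 → P
U(20): 23·(20−20)=0 → A
R(17): 23·(17−20)=-69≡9 → J
Q(16): 23·(16−20)=-92≡12 → M

IGKPAJM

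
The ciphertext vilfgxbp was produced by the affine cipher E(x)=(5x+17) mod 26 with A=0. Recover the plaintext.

The inverse of 5 mod 26 is 21, since 5·21=105≡1. Apply D(y)=21·(y−17) mod 26:
v(21): 21·(21−17)=84≡6 → g
i(8): 21·(8−17)=-189≡19 → t
l(11): 21·(11−17)=-126≡4 → e
f(5): 21·(5−17)=-252≡8 → i
g(6): 21·(6−17)=-231≡3 → d
x(23): 21·(23−17)=126≡22 → w
b(1): 21·(1−17)=-336≡2 → c
p(15): 21·(15−17)=-42≡10 → k

gteidwck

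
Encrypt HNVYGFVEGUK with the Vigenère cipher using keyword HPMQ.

OCHONUHUNJW

Repeat the key across the message: HPMQHPMQHPM
H(7)+H(7): 14 → O
N(13)+P(15): 28≡2 → C
V(21)+M(12): 33≡7 → H
Y(24)+Q(16): 40≡14 → O
G(6)+H(7): 13 → N
F(5)+P(15): 20 → U
V(21)+M(12): 33≡7 → H
E(4)+Q(16): 20 → U
G(6)+H(7): 13 → N
U(20)+P(15): 35≡9 → J
K(10)+M(12): 22 → W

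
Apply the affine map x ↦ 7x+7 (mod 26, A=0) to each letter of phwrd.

p(15): 7·15+7=112≡8 → i
h(7): 7·7+7=56≡4 → e
w(22): 7·22+7=161≡5 → f
r(17): 7·17+7=126≡22 → w
d(3): 7·3+7=28≡2 → c

iefwc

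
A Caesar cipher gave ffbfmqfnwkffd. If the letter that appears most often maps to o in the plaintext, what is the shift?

The most frequent ciphertext letter is f (appears 6 times).
f is position 5; o is position 14.
Shift = -9≡17.

17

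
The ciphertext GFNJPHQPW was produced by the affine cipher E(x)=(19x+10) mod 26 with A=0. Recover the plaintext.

The inverse of 19 mod 26 is 11, since 19·11=209≡1. Apply D(y)=11·(y−10) mod 26:
G(6): 11·(6−10)=-44≡8 → I
F(5): 11·(5−10)=-55≡23 → X
N(13): 11·(13−10)=33≡7 → H
J(9): 11·(9−10)=-11≡15 → P
P(15): 11·(15−10)=55≡3 → D
H(7): 11·(7−10)=-33≡19 → T
Q(16): 11·(16−10)=66≡14 → O
P(15): 11·(15−10)=55≡3 → D
W(22): 11·(22−10)=132≡2 → C

IXHPDTODC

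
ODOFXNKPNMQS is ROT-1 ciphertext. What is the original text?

NCNEWMJOMLPR

O(14): 14−1=13 → N
D(3): 3−1=2 → C
O(14): 14−1=13 → N
F(5): 5−1=4 → E
X(23): 23−1=22 → W
N(13): 13−1=12 → M
K(10): 10−1=9 → J
P(15): 15−1=14 → O
N(13): 13−1=12 → M
M(12): 12−1=11 → L
Q(16): 16−1=15 → P
S(18): 18−1=17 → R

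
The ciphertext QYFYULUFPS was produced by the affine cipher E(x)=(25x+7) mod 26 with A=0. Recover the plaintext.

The inverse of 25 mod 26 is 25, since 25·25=625≡1. Apply D(y)=25·(y−7) mod 26:
Q(16): 25·(16−7)=225≡17 → R
Y(24): 25·(24−7)=425≡9 → J
F(5): 25·(5−7)=-50≡2 → C
Y(24): 25·(24−7)=425≡9 → J
U(20): 25·(20−7)=325≡13 → N
L(11): 25·(11−7)=100≡22 → W
U(20): 25·(20−7)=325≡13 → N
F(5): 25·(5−7)=-50≡2 → C
P(15): 25·(15−7)=200≡18 → S
S(18): 25·(18−7)=275≡15 → P

RJCJNWNCSP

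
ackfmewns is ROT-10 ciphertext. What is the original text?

qsavcumdi

a(0): 0−10=-10≡16 → q
c(2): 2−10=-8≡18 → s
k(10): 10−10=0 → a
f(5): 5−10=-5≡21 → v
m(12): 12−10=2 → c
e(4): 4−10=-6≡20 → u
w(22): 22−10=12 → m
n(13): 13−10=3 → d
s(18): 18−10=8 → i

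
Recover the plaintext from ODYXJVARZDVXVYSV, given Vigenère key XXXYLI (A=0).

RGBZYNDUCFKPYBVX

Repeat the key across the ciphertext: XXXYLIXXXYLIXXXY
O(14)−X(23): -9≡17 → R
D(3)−X(23): -20≡6 → G
Y(24)−X(23): 1 → B
X(23)−Y(24): -1≡25 → Z
J(9)−L(11): -2≡24 → Y
V(21)−I(8): 13 → N
A(0)−X(23): -23≡3 → D
R(17)−X(23): -6≡20 → U
Z(25)−X(23): 2 → C
D(3)−Y(24): -21≡5 → F
V(21)−L(11): 10 → K
X(23)−I(8): 15 → P
V(21)−X(23): -2≡24 → Y
Y(24)−X(23): 1 → B
S(18)−X(23): -5≡21 → V
V(21)−Y(24): -3≡23 → X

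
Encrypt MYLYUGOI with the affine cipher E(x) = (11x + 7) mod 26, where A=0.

JLYLTVFR

M(12): 11·12+7=139≡9 → J
Y(24): 11·24+7=271≡11 → L
L(11): 11·11+7=128≡24 → Y
Y(24): 11·24+7=271≡11 → L
U(20): 11·20+7=227≡19 → T
G(6): 11·6+7=73≡21 → V
O(14): 11·14+7=161≡5 → F
I(8): 11·8+7=95≡17 → R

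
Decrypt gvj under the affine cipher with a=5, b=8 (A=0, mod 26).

knv

The inverse of 5 mod 26 is 21, since 5·21=105≡1. Apply D(y)=21·(y−8) mod 26:
g(6): 21·(6−8)=-42≡10 → k
v(21): 21·(21−8)=273≡13 → n
j(9): 21·(9−8)=21 → v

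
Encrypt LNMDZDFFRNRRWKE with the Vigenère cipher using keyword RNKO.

Repeat the key across the message: RNKORNKORNKORNK
L(11)+R(17): 28≡2 → C
N(13)+N(13): 26≡0 → A
M(12)+K(10): 22 → W
D(3)+O(14): 17 → R
Z(25)+R(17): 42≡16 → Q
D(3)+N(13): 16 → Q
F(5)+K(10): 15 → P
F(5)+O(14): 19 → T
R(17)+R(17): 34≡8 → I
N(13)+N(13): 26≡0 → A
R(17)+K(10): 27≡1 → B
R(17)+O(14): 31≡5 → F
W(22)+R(17): 39≡13 → N
K(10)+N(13): 23 → X
E(4)+K(10): 14 → O

CAWRQQPTIABFNXO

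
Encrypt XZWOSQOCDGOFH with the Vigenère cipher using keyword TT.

Repeat the key across the message: TTTTTTTTTTTTT
X(23)+T(19): 42≡16 → Q
Z(25)+T(19): 44≡18 → S
W(22)+T(19): 41≡15 → P
O(14)+T(19): 33≡7 → H
S(18)+T(19): 37≡11 → L
Q(16)+T(19): 35≡9 → J
O(14)+T(19): 33≡7 → H
C(2)+T(19): 21 → V
D(3)+T(19): 22 → W
G(6)+T(19): 25 → Z
O(14)+T(19): 33≡7 → H
F(5)+T(19): 24 → Y
H(7)+T(19): 26≡0 → A

QSPHLJHVWZHYA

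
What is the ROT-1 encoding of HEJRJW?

IFKSKX

H(7): 7+1=8 → I
E(4): 4+1=5 → F
J(9): 9+1=10 → K
R(17): 17+1=18 → S
J(9): 9+1=10 → K
W(22): 22+1=23 → X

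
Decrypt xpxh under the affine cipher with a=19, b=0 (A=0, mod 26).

tjtz

The inverse of 19 mod 26 is 11, since 19·11=209≡1. Apply D(y)=11·(y−0) mod 26:
x(23): 11·(23−0)=253≡19 → t
p(15): 11·(15−0)=165≡9 → j
x(23): 11·(23−0)=253≡19 → t
h(7): 11·(7−0)=77≡25 → z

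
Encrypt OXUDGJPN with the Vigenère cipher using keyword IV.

WSCYOEXI

Repeat the key across the message: IVIVIVIV
O(14)+I(8): 22 → W
X(23)+V(21): 44≡18 → S
U(20)+I(8): 28≡2 → C
D(3)+V(21): 24 → Y
G(6)+I(8): 14 → O
J(9)+V(21): 30≡4 → E
P(15)+I(8): 23 → X
N(13)+V(21): 34≡8 → I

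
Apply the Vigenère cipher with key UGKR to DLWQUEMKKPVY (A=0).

XRGHOKWBEVFP

Repeat the key across the message: UGKRUGKRUGKR
D(3)+U(20): 23 → X
L(11)+G(6): 17 → R
W(22)+K(10): 32≡6 → G
Q(16)+R(17): 33≡7 → H
U(20)+U(20): 40≡14 → O
E(4)+G(6): 10 → K
M(12)+K(10): 22 → W
K(10)+R(17): 27≡1 → B
K(10)+U(20): 30≡4 → E
P(15)+G(6): 21 → V
V(21)+K(10): 31≡5 → F
Y(24)+R(17): 41≡15 → P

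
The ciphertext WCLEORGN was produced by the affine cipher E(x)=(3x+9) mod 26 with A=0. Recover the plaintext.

The inverse of 3 mod 26 is 9, since 3·9=27≡1. Apply D(y)=9·(y−9) mod 26:
W(22): 9·(22−9)=117≡13 → N
C(2): 9·(2−9)=-63≡15 → P
L(11): 9·(11−9)=18 → S
E(4): 9·(4−9)=-45≡7 → H
O(14): 9·(14−9)=45≡19 → T
R(17): 9·(17−9)=72≡20 → U
G(6): 9·(6−9)=-27≡25 → Z
N(13): 9·(13−9)=36≡10 → K

NPSHTUZK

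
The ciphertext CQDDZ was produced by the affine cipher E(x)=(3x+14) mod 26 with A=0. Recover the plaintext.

WSFFV

The inverse of 3 mod 26 is 9, since 3·9=27≡1. Apply D(y)=9·(y−14) mod 26:
C(2): 9·(2−14)=-108≡22 → W
Q(16): 9·(16−14)=18 → S
D(3): 9·(3−14)=-99≡5 → F
D(3): 9·(3−14)=-99≡5 → F
Z(25): 9·(25−14)=99≡21 → V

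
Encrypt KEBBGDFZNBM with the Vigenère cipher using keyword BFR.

LJSCLUGEECR

Repeat the key across the message: BFRBFRBFRBF
K(10)+B(1): 11 → L
E(4)+F(5): 9 → J
B(1)+R(17): 18 → S
B(1)+B(1): 2 → C
G(6)+F(5): 11 → L
D(3)+R(17): 20 → U
F(5)+B(1): 6 → G
Z(25)+F(5): 30≡4 → E
N(13)+R(17): 30≡4 → E
B(1)+B(1): 2 → C
M(12)+F(5): 17 → R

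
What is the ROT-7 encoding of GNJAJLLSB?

G(6): 6+7=13 → N
N(13): 13+7=20 → U
J(9): 9+7=16 → Q
A(0): 0+7=7 → H
J(9): 9+7=16 → Q
L(11): 11+7=18 → S
L(11): 11+7=18 → S
S(18): 18+7=25 → Z
B(1): 1+7=8 → I

NUQHQSSZI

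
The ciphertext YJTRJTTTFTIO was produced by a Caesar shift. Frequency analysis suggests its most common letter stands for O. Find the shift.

5

The most frequent ciphertext letter is T (appears 5 times).
T is position 19; O is position 14.
Shift = 5.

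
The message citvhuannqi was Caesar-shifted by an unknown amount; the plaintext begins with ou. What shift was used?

From the crib: c(2)−o(14)=-12≡14, so the shift is 14.

14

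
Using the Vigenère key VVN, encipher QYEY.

LTRT

Repeat the key across the message: VVNV
Q(16)+V(21): 37≡11 → L
Y(24)+V(21): 45≡19 → T
E(4)+N(13): 17 → R
Y(24)+V(21): 45≡19 → T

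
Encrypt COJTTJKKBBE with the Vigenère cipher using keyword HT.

Repeat the key across the message: HTHTHTHTHTH
C(2)+H(7): 9 → J
O(14)+T(19): 33≡7 → H
J(9)+H(7): 16 → Q
T(19)+T(19): 38≡12 → M
T(19)+H(7): 26≡0 → A
J(9)+T(19): 28≡2 → C
K(10)+H(7): 17 → R
K(10)+T(19): 29≡3 → D
B(1)+H(7): 8 → I
B(1)+T(19): 20 → U
E(4)+H(7): 11 → L

JHQMACRDIUL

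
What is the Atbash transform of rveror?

r(17) → i(8)
v(21) → e(4)
e(4) → v(21)
r(17) → i(8)
o(14) → l(11)
r(17) → i(8)

ievili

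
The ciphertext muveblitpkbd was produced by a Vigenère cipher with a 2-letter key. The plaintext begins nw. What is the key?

Subtract each crib letter from the matching ciphertext letter (mod 26):
m(12)−n(13)=-1≡25 → z
u(20)−w(22)=-2≡24 → y

zy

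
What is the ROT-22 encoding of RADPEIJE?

NWZLAEFA

R(17): 17+22=39≡13 → N
A(0): 0+22=22 → W
D(3): 3+22=25 → Z
P(15): 15+22=37≡11 → L
E(4): 4+22=26≡0 → A
I(8): 8+22=30≡4 → E
J(9): 9+22=31≡5 → F
E(4): 4+22=26≡0 → A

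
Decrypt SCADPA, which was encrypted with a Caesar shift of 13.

FPNQCN

S(18): 18−13=5 → F
C(2): 2−13=-11≡15 → P
A(0): 0−13=-13≡13 → N
D(3): 3−13=-10≡16 → Q
P(15): 15−13=2 → C
A(0): 0−13=-13≡13 → N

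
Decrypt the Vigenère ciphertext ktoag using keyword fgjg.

Repeat the key across the ciphertext: fgjgf
k(10)−f(5): 5 → f
t(19)−g(6): 13 → n
o(14)−j(9): 5 → f
a(0)−g(6): -6≡20 → u
g(6)−f(5): 1 → b

fnfub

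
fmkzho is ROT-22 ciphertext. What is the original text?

jqodls

f(5): 5−22=-17≡9 → j
m(12): 12−22=-10≡16 → q
k(10): 10−22=-12≡14 → o
z(25): 25−22=3 → d
h(7): 7−22=-15≡11 → l
o(14): 14−22=-8≡18 → s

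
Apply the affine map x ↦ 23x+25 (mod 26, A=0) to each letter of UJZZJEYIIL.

U(20): 23·20+25=485≡17 → R
J(9): 23·9+25=232≡24 → Y
Z(25): 23·25+25=600≡2 → C
Z(25): 23·25+25=600≡2 → C
J(9): 23·9+25=232≡24 → Y
E(4): 23·4+25=117≡13 → N
Y(24): 23·24+25=577≡5 → F
I(8): 23·8+25=209≡1 → B
I(8): 23·8+25=209≡1 → B
L(11): 23·11+25=278≡18 → S

RYCCYNFBBS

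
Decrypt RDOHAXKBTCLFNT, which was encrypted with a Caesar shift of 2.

R(17): 17−2=15 → P
D(3): 3−2=1 → B
O(14): 14−2=12 → M
H(7): 7−2=5 → F
A(0): 0−2=-2≡24 → Y
X(23): 23−2=21 → V
K(10): 10−2=8 → I
B(1): 1−2=-1≡25 → Z
T(19): 19−2=17 → R
C(2): 2−2=0 → A
L(11): 11−2=9 → J
F(5): 5−2=3 → D
N(13): 13−2=11 → L
T(19): 19−2=17 → R

PBMFYVIZRAJDLR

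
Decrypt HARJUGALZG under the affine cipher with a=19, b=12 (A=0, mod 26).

XYDTKMYPNM

The inverse of 19 mod 26 is 11, since 19·11=209≡1. Apply D(y)=11·(y−12) mod 26:
H(7): 11·(7−12)=-55≡23 → X
A(0): 11·(0−12)=-132≡24 → Y
R(17): 11·(17−12)=55≡3 → D
J(9): 11·(9−12)=-33≡19 → T
U(20): 11·(20−12)=88≡10 → K
G(6): 11·(6−12)=-66≡12 → M
A(0): 11·(0−12)=-132≡24 → Y
L(11): 11·(11−12)=-11≡15 → P
Z(25): 11·(25−12)=143≡13 → N
G(6): 11·(6−12)=-66≡12 → M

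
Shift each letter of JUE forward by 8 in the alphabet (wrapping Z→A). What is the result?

J(9): 9+8=17 → R
U(20): 20+8=28≡2 → C
E(4): 4+8=12 → M

RCM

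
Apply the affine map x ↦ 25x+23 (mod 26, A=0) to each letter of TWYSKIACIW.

T(19): 25·19+23=498≡4 → E
W(22): 25·22+23=573≡1 → B
Y(24): 25·24+23=623≡25 → Z
S(18): 25·18+23=473≡5 → F
K(10): 25·10+23=273≡13 → N
I(8): 25·8+23=223≡15 → P
A(0): 25·0+23=23 → X
C(2): 25·2+23=73≡21 → V
I(8): 25·8+23=223≡15 → P
W(22): 25·22+23=573≡1 → B

EBZFNPXVPB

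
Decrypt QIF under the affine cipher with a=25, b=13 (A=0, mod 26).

The inverse of 25 mod 26 is 25, since 25·25=625≡1. Apply D(y)=25·(y−13) mod 26:
Q(16): 25·(16−13)=75≡23 → X
I(8): 25·(8−13)=-125≡5 → F
F(5): 25·(5−13)=-200≡8 → I

XFI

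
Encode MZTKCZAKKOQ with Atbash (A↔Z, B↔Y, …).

NAGPXAZPPLJ

M(12) → N(13)
Z(25) → A(0)
T(19) → G(6)
K(10) → P(15)
C(2) → X(23)
Z(25) → A(0)
A(0) → Z(25)
K(10) → P(15)
K(10) → P(15)
O(14) → L(11)
Q(16) → J(9)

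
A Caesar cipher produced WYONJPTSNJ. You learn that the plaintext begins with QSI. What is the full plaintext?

QSIHDJNMHD

From the crib: W(22)−Q(16)=6, so the shift is 6.
Subtract 6 from each ciphertext letter:
W(22): 22−6=16 → Q
Y(24): 24−6=18 → S
O(14): 14−6=8 → I
N(13): 13−6=7 → H
J(9): 9−6=3 → D
P(15): 15−6=9 → J
T(19): 19−6=13 → N
S(18): 18−6=12 → M
N(13): 13−6=7 → H
J(9): 9−6=3 → D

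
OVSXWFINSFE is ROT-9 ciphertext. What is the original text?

FMJONWZEJWV

O(14): 14−9=5 → F
V(21): 21−9=12 → M
S(18): 18−9=9 → J
X(23): 23−9=14 → O
W(22): 22−9=13 → N
F(5): 5−9=-4≡22 → W
I(8): 8−9=-1≡25 → Z
N(13): 13−9=4 → E
S(18): 18−9=9 → J
F(5): 5−9=-4≡22 → W
E(4): 4−9=-5≡21 → V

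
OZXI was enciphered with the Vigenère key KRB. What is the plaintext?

EIWY

Repeat the key across the ciphertext: KRBK
O(14)−K(10): 4 → E
Z(25)−R(17): 8 → I
X(23)−B(1): 22 → W
I(8)−K(10): -2≡24 → Y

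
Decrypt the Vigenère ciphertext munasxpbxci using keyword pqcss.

Repeat the key across the ciphertext: pqcsspqcssp
m(12)−p(15): -3≡23 → x
u(20)−q(16): 4 → e
n(13)−c(2): 11 → l
a(0)−s(18): -18≡8 → i
s(18)−s(18): 0 → a
x(23)−p(15): 8 → i
p(15)−q(16): -1≡25 → z
b(1)−c(2): -1≡25 → z
x(23)−s(18): 5 → f
c(2)−s(18): -16≡10 → k
i(8)−p(15): -7≡19 → t

xeliaizzfkt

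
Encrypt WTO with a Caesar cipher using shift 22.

W(22): 22+22=44≡18 → S
T(19): 19+22=41≡15 → P
O(14): 14+22=36≡10 → K

SPK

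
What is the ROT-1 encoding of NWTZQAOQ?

N(13): 13+1=14 → O
W(22): 22+1=23 → X
T(19): 19+1=20 → U
Z(25): 25+1=26≡0 → A
Q(16): 16+1=17 → R
A(0): 0+1=1 → B
O(14): 14+1=15 → P
Q(16): 16+1=17 → R

OXUARBPR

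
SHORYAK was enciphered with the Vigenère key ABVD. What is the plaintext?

SGTOYZP

Repeat the key across the ciphertext: ABVDABV
S(18)−A(0): 18 → S
H(7)−B(1): 6 → G
O(14)−V(21): -7≡19 → T
R(17)−D(3): 14 → O
Y(24)−A(0): 24 → Y
A(0)−B(1): -1≡25 → Z
K(10)−V(21): -11≡15 → P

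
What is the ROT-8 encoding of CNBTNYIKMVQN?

C(2): 2+8=10 → K
N(13): 13+8=21 → V
B(1): 1+8=9 → J
T(19): 19+8=27≡1 → B
N(13): 13+8=21 → V
Y(24): 24+8=32≡6 → G
I(8): 8+8=16 → Q
K(10): 10+8=18 → S
M(12): 12+8=20 → U
V(21): 21+8=29≡3 → D
Q(16): 16+8=24 → Y
N(13): 13+8=21 → V

KVJBVGQSUDYV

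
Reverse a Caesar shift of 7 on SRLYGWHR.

LKERZPAK

S(18): 18−7=11 → L
R(17): 17−7=10 → K
L(11): 11−7=4 → E
Y(24): 24−7=17 → R
G(6): 6−7=-1≡25 → Z
W(22): 22−7=15 → P
H(7): 7−7=0 → A
R(17): 17−7=10 → K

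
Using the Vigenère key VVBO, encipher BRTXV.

WMULQ

Repeat the key across the message: VVBOV
B(1)+V(21): 22 → W
R(17)+V(21): 38≡12 → M
T(19)+B(1): 20 → U
X(23)+O(14): 37≡11 → L
V(21)+V(21): 42≡16 → Q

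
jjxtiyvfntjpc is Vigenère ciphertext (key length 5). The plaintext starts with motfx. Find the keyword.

Subtract each crib letter from the matching ciphertext letter (mod 26):
j(9)−m(12)=-3≡23 → x
j(9)−o(14)=-5≡21 → v
x(23)−t(19)=4 → e
t(19)−f(5)=14 → o
i(8)−x(23)=-15≡11 → l

xveol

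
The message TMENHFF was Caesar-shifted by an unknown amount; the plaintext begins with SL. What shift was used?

1

From the crib: T(19)−S(18)=1, so the shift is 1.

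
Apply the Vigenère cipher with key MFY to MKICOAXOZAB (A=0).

YPGOTYJTXMG

Repeat the key across the message: MFYMFYMFYMF
M(12)+M(12): 24 → Y
K(10)+F(5): 15 → P
I(8)+Y(24): 32≡6 → G
C(2)+M(12): 14 → O
O(14)+F(5): 19 → T
A(0)+Y(24): 24 → Y
X(23)+M(12): 35≡9 → J
O(14)+F(5): 19 → T
Z(25)+Y(24): 49≡23 → X
A(0)+M(12): 12 → M
B(1)+F(5): 6 → G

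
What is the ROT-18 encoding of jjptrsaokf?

bbhljksgcx

j(9): 9+18=27≡1 → b
j(9): 9+18=27≡1 → b
p(15): 15+18=33≡7 → h
t(19): 19+18=37≡11 → l
r(17): 17+18=35≡9 → j
s(18): 18+18=36≡10 → k
a(0): 0+18=18 → s
o(14): 14+18=32≡6 → g
k(10): 10+18=28≡2 → c
f(5): 5+18=23 → x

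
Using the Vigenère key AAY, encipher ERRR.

ERPR

Repeat the key across the message: AAYA
E(4)+A(0): 4 → E
R(17)+A(0): 17 → R
R(17)+Y(24): 41≡15 → P
R(17)+A(0): 17 → R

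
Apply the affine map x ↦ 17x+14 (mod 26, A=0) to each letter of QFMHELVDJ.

Q(16): 17·16+14=286≡0 → A
F(5): 17·5+14=99≡21 → V
M(12): 17·12+14=218≡10 → K
H(7): 17·7+14=133≡3 → D
E(4): 17·4+14=82≡4 → E
L(11): 17·11+14=201≡19 → T
V(21): 17·21+14=371≡7 → H
D(3): 17·3+14=65≡13 → N
J(9): 17·9+14=167≡11 → L

AVKDETHNL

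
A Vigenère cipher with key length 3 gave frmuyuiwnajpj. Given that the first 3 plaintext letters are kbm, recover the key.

vqa

Subtract each crib letter from the matching ciphertext letter (mod 26):
f(5)−k(10)=-5≡21 → v
r(17)−b(1)=16 → q
m(12)−m(12)=0 → a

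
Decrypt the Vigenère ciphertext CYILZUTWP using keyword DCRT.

ZWRSWSCDM

Repeat the key across the ciphertext: DCRTDCRTD
C(2)−D(3): -1≡25 → Z
Y(24)−C(2): 22 → W
I(8)−R(17): -9≡17 → R
L(11)−T(19): -8≡18 → S
Z(25)−D(3): 22 → W
U(20)−C(2): 18 → S
T(19)−R(17): 2 → C
W(22)−T(19): 3 → D
P(15)−D(3): 12 → M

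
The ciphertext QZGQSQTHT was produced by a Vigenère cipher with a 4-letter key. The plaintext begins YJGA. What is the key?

Subtract each crib letter from the matching ciphertext letter (mod 26):
Q(16)−Y(24)=-8≡18 → S
Z(25)−J(9)=16 → Q
G(6)−G(6)=0 → A
Q(16)−A(0)=16 → Q

SQAQ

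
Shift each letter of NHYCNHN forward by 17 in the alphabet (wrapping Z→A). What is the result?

EYPTEYE

N(13): 13+17=30≡4 → E
H(7): 7+17=24 → Y
Y(24): 24+17=41≡15 → P
C(2): 2+17=19 → T
N(13): 13+17=30≡4 → E
H(7): 7+17=24 → Y
N(13): 13+17=30≡4 → E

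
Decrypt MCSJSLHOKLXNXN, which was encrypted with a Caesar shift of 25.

M(12): 12−25=-13≡13 → N
C(2): 2−25=-23≡3 → D
S(18): 18−25=-7≡19 → T
J(9): 9−25=-16≡10 → K
S(18): 18−25=-7≡19 → T
L(11): 11−25=-14≡12 → M
H(7): 7−25=-18≡8 → I
O(14): 14−25=-11≡15 → P
K(10): 10−25=-15≡11 → L
L(11): 11−25=-14≡12 → M
X(23): 23−25=-2≡24 → Y
N(13): 13−25=-12≡14 → O
X(23): 23−25=-2≡24 → Y
N(13): 13−25=-12≡14 → O

NDTKTMIPLMYOYO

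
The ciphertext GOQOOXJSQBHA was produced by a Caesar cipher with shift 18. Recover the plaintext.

OWYWWFRAYJPI

G(6): 6−18=-12≡14 → O
O(14): 14−18=-4≡22 → W
Q(16): 16−18=-2≡24 → Y
O(14): 14−18=-4≡22 → W
O(14): 14−18=-4≡22 → W
X(23): 23−18=5 → F
J(9): 9−18=-9≡17 → R
S(18): 18−18=0 → A
Q(16): 16−18=-2≡24 → Y
B(1): 1−18=-17≡9 → J
H(7): 7−18=-11≡15 → P
A(0): 0−18=-18≡8 → I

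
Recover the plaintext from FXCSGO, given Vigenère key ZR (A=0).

Repeat the key across the ciphertext: ZRZRZR
F(5)−Z(25): -20≡6 → G
X(23)−R(17): 6 → G
C(2)−Z(25): -23≡3 → D
S(18)−R(17): 1 → B
G(6)−Z(25): -19≡7 → H
O(14)−R(17): -3≡23 → X

GGDBHX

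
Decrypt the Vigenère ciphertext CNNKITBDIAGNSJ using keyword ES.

YVJSEBXLEICVOR

Repeat the key across the ciphertext: ESESESESESESES
C(2)−E(4): -2≡24 → Y
N(13)−S(18): -5≡21 → V
N(13)−E(4): 9 → J
K(10)−S(18): -8≡18 → S
I(8)−E(4): 4 → E
T(19)−S(18): 1 → B
B(1)−E(4): -3≡23 → X
D(3)−S(18): -15≡11 → L
I(8)−E(4): 4 → E
A(0)−S(18): -18≡8 → I
G(6)−E(4): 2 → C
N(13)−S(18): -5≡21 → V
S(18)−E(4): 14 → O
J(9)−S(18): -9≡17 → R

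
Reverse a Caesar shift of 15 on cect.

npne

c(2): 2−15=-13≡13 → n
e(4): 4−15=-11≡15 → p
c(2): 2−15=-13≡13 → n
t(19): 19−15=4 → e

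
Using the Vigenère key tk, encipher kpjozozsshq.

Repeat the key across the message: tktktktktkt
k(10)+t(19): 29≡3 → d
p(15)+k(10): 25 → z
j(9)+t(19): 28≡2 → c
o(14)+k(10): 24 → y
z(25)+t(19): 44≡18 → s
o(14)+k(10): 24 → y
z(25)+t(19): 44≡18 → s
s(18)+k(10): 28≡2 → c
s(18)+t(19): 37≡11 → l
h(7)+k(10): 17 → r
q(16)+t(19): 35≡9 → j

dzcysysclrj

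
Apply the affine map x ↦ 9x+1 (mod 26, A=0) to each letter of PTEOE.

GQLXL

P(15): 9·15+1=136≡6 → G
T(19): 9·19+1=172≡16 → Q
E(4): 9·4+1=37≡11 → L
O(14): 9·14+1=127≡23 → X
E(4): 9·4+1=37≡11 → L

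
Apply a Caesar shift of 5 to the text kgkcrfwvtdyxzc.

plphwkbayidceh

k(10): 10+5=15 → p
g(6): 6+5=11 → l
k(10): 10+5=15 → p
c(2): 2+5=7 → h
r(17): 17+5=22 → w
f(5): 5+5=10 → k
w(22): 22+5=27≡1 → b
v(21): 21+5=26≡0 → a
t(19): 19+5=24 → y
d(3): 3+5=8 → i
y(24): 24+5=29≡3 → d
x(23): 23+5=28≡2 → c
z(25): 25+5=30≡4 → e
c(2): 2+5=7 → h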